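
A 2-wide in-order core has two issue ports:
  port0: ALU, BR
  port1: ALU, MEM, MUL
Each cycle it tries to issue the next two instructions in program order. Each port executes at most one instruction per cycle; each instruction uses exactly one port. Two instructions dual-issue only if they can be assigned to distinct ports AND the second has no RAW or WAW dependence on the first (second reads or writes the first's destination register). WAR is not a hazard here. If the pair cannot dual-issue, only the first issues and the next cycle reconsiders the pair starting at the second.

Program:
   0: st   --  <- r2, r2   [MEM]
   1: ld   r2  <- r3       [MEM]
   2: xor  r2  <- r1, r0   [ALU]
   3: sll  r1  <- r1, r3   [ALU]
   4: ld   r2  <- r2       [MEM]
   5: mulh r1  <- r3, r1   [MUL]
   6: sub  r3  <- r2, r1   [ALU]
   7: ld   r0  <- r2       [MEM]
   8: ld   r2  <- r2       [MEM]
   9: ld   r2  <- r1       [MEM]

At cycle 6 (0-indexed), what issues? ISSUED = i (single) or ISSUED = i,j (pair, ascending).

[0] i0  st  -- no-port MEM/MEM
[1] i1  ld  -- WAW r2
[2] i2&i3  xor;sll  -- pair
[3] i4  ld  -- no-port MEM/MUL
[4] i5  mulh  -- RAW r1
[5] i6&i7  sub;ld  -- pair
[6] i8  ld  -- no-port MEM/MEM
[7] i9  ld  -- tail

ISSUED = 8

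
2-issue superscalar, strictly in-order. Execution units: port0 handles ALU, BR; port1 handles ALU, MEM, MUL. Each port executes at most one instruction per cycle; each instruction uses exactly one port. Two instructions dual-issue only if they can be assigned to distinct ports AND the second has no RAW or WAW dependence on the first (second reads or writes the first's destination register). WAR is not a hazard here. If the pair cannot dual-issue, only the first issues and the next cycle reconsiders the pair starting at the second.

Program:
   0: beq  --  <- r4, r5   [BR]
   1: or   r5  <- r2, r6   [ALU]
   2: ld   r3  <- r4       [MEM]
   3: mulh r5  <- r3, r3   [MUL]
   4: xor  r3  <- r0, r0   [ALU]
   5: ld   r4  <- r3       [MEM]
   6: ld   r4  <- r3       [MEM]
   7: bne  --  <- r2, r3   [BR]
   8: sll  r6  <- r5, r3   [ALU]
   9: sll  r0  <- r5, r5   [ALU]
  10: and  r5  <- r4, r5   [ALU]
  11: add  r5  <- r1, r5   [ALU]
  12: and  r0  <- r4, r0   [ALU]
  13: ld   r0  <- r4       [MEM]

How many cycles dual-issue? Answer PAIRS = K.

PAIRS = 5

c0: i0,i1 beq or  dual
c1: i2 ld  no-port MEM/MUL
c2: i3,i4 mulh xor  dual
c3: i5 ld  no-port MEM/MEM
c4: i6,i7 ld bne  dual
c5: i8,i9 sll sll  dual
c6: i10 and  RAW+WAW r5
c7: i11,i12 add and  dual
c8: i13 ld  tail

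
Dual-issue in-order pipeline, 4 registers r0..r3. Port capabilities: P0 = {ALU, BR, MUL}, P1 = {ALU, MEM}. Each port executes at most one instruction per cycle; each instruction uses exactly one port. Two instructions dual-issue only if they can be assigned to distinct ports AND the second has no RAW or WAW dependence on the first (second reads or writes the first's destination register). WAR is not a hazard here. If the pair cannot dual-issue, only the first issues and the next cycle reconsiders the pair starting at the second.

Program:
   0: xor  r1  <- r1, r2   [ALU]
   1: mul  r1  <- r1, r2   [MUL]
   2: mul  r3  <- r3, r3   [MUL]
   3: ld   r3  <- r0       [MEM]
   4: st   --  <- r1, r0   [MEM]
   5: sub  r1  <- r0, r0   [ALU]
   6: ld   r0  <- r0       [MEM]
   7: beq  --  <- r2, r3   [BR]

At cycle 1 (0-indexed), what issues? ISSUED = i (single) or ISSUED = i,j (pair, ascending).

0. xor.ALU @i0  | RAW+WAW r1
1. mul.MUL @i1  | no-port MUL/MUL
2. mul.MUL @i2  | WAW r3
3. ld.MEM @i3  | no-port MEM/MEM
4. st.MEM/sub.ALU @i4/i5  | pair
5. ld.MEM/beq.BR @i6/i7  | pair

ISSUED = 1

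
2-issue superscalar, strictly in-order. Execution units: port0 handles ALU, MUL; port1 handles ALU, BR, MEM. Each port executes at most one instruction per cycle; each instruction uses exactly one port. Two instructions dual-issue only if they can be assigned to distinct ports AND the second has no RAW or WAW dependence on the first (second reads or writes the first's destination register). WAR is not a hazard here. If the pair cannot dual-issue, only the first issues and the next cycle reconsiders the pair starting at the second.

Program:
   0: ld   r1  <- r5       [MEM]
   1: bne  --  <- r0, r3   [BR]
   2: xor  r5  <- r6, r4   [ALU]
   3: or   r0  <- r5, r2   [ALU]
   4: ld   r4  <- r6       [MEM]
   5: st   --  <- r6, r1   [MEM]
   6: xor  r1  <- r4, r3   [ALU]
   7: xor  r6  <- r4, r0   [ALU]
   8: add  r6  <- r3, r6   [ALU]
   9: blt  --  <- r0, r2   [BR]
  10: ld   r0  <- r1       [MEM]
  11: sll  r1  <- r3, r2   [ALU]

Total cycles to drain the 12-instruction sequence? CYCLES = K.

0. ld.MEM @i0  | no-port MEM/BR
1. bne.BR/xor.ALU @i1,i2  | pair
2. or.ALU/ld.MEM @i3,i4  | pair
3. st.MEM/xor.ALU @i5,i6  | pair
4. xor.ALU @i7  | RAW+WAW r6
5. add.ALU/blt.BR @i8,i9  | pair
6. ld.MEM/sll.ALU @i10,i11  | pair

CYCLES = 7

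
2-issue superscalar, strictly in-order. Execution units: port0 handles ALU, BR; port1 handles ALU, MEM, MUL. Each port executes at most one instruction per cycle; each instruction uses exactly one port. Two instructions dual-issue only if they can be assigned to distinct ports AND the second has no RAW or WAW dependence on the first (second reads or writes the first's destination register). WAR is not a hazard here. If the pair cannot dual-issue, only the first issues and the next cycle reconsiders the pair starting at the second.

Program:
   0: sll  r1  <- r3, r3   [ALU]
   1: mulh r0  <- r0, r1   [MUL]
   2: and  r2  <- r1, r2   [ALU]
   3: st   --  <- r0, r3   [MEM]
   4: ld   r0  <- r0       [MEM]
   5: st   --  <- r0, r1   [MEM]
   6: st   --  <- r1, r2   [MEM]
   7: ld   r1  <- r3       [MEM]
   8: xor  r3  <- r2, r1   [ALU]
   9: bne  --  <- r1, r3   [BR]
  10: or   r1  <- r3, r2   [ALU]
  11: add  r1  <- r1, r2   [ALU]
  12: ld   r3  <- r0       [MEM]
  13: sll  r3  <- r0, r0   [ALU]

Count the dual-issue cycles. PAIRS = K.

PAIRS = 3

t=0 i0:sll ; RAW r1
t=1 i1+i2:mulh;and ; dual
t=2 i3:st ; no-port MEM/MEM
t=3 i4:ld ; no-port MEM/MEM
t=4 i5:st ; no-port MEM/MEM
t=5 i6:st ; no-port MEM/MEM
t=6 i7:ld ; RAW r1
t=7 i8:xor ; RAW r3
t=8 i9+i10:bne;or ; dual
t=9 i11+i12:add;ld ; dual
t=10 i13:sll ; tail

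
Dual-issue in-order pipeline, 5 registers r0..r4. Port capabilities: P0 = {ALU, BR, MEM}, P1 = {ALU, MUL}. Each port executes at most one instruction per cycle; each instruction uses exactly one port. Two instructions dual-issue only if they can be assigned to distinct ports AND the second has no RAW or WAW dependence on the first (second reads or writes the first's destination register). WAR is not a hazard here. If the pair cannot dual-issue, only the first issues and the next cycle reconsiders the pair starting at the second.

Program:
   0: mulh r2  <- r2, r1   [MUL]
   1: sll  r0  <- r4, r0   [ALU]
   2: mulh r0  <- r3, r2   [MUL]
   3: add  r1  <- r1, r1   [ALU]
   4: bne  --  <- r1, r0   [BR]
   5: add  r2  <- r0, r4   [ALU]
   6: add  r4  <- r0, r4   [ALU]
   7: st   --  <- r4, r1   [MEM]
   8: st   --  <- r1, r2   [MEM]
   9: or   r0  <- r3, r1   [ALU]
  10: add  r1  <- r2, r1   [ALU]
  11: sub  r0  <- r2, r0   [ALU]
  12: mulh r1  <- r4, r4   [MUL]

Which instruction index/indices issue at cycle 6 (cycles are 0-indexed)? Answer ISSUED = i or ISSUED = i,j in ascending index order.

ISSUED = 10,11

c0: i0+i1 mulh.MUL;sll.ALU  pair
c1: i2+i3 mulh.MUL;add.ALU  pair
c2: i4+i5 bne.BR;add.ALU  pair
c3: i6 add.ALU  RAW r4
c4: i7 st.MEM  no-port MEM/MEM
c5: i8+i9 st.MEM;or.ALU  pair
c6: i10+i11 add.ALU;sub.ALU  pair
c7: i12 mulh.MUL  tail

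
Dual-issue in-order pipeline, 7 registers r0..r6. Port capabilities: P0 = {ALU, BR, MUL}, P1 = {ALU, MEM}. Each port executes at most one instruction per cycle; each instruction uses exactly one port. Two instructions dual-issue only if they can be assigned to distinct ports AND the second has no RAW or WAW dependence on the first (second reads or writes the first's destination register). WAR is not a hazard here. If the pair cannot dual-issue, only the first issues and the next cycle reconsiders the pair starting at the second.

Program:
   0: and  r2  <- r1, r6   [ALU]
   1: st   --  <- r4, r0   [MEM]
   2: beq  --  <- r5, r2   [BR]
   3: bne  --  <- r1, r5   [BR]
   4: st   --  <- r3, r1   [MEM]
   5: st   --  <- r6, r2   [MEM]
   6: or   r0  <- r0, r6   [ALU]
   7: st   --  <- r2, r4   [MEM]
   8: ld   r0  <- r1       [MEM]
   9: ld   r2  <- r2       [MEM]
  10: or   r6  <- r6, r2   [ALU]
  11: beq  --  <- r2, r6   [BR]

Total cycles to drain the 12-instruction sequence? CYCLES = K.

[0] i0&i1  and.ALU/st.MEM  -- 2-wide
[1] i2  beq.BR  -- no-port BR/BR
[2] i3&i4  bne.BR/st.MEM  -- 2-wide
[3] i5&i6  st.MEM/or.ALU  -- 2-wide
[4] i7  st.MEM  -- no-port MEM/MEM
[5] i8  ld.MEM  -- no-port MEM/MEM
[6] i9  ld.MEM  -- RAW r2
[7] i10  or.ALU  -- RAW r6
[8] i11  beq.BR  -- tail

CYCLES = 9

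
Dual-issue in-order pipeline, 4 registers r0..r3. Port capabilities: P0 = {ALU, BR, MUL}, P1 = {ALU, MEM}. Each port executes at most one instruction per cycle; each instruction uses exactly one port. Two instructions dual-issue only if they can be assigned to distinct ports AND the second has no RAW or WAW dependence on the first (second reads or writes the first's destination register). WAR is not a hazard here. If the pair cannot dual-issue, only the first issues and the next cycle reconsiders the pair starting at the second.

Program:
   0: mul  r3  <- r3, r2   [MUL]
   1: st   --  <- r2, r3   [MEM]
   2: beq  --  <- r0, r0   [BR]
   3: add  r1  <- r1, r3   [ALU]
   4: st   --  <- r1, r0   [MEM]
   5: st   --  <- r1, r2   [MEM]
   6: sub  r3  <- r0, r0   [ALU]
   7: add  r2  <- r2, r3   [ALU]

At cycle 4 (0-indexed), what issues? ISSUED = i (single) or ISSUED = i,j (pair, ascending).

c0: i0 mul  RAW r3
c1: i1,i2 st+beq  2-wide
c2: i3 add  RAW r1
c3: i4 st  no-port MEM/MEM
c4: i5,i6 st+sub  2-wide
c5: i7 add  tail

ISSUED = 5,6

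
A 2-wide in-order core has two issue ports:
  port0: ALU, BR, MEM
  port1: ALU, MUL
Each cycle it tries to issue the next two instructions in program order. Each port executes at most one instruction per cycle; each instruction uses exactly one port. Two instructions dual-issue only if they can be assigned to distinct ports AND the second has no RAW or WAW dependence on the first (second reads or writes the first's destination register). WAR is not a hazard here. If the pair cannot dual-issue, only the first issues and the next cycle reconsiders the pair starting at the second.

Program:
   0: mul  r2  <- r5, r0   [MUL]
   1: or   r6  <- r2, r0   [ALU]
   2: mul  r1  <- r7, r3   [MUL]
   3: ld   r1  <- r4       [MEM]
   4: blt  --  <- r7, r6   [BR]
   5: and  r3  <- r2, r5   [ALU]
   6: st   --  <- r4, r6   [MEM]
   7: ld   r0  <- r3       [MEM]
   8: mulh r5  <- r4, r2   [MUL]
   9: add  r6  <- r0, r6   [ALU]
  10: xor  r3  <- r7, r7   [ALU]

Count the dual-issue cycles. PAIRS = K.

  cy0 -> i0 (mul) RAW r2
  cy1 -> i1+i2 (or/mul) 2-wide
  cy2 -> i3 (ld) no-port MEM/BR
  cy3 -> i4+i5 (blt/and) 2-wide
  cy4 -> i6 (st) no-port MEM/MEM
  cy5 -> i7+i8 (ld/mulh) 2-wide
  cy6 -> i9+i10 (add/xor) 2-wide

PAIRS = 4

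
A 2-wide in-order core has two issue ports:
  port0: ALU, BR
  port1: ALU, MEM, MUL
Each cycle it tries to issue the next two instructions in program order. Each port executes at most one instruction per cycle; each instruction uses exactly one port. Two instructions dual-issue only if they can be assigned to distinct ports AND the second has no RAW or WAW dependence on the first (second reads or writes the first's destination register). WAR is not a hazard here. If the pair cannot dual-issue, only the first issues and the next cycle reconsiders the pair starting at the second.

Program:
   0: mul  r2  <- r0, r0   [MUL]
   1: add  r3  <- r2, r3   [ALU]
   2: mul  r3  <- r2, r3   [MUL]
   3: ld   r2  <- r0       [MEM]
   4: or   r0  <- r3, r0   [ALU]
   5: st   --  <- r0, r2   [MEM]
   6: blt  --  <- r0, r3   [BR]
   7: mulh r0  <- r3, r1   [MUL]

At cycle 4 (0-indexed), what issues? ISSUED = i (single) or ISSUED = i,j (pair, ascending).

ISSUED = 5,6

0. mul.MUL @i0  | RAW r2
1. add.ALU @i1  | RAW+WAW r3
2. mul.MUL @i2  | no-port MUL/MEM
3. ld.MEM or.ALU @i3/i4  | pair
4. st.MEM blt.BR @i5/i6  | pair
5. mulh.MUL @i7  | tail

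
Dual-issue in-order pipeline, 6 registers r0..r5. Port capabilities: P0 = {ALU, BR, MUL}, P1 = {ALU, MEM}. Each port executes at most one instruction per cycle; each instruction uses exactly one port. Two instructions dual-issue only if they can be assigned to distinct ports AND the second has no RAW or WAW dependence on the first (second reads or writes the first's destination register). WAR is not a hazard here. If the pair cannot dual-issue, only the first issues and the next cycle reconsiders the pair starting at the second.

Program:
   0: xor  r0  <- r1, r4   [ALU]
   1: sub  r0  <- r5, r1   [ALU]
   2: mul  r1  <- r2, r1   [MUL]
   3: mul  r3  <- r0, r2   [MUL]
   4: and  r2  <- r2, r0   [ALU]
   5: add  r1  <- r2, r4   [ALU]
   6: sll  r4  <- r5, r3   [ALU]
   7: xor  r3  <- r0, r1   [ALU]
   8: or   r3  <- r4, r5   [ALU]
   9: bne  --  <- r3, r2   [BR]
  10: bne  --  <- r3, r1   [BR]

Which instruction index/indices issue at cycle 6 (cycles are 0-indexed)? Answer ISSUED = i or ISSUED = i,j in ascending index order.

[0] i0  xor.ALU  -- WAW r0
[1] i1+i2  sub.ALU+mul.MUL  -- dual
[2] i3+i4  mul.MUL+and.ALU  -- dual
[3] i5+i6  add.ALU+sll.ALU  -- dual
[4] i7  xor.ALU  -- WAW r3
[5] i8  or.ALU  -- RAW r3
[6] i9  bne.BR  -- no-port BR/BR
[7] i10  bne.BR  -- tail

ISSUED = 9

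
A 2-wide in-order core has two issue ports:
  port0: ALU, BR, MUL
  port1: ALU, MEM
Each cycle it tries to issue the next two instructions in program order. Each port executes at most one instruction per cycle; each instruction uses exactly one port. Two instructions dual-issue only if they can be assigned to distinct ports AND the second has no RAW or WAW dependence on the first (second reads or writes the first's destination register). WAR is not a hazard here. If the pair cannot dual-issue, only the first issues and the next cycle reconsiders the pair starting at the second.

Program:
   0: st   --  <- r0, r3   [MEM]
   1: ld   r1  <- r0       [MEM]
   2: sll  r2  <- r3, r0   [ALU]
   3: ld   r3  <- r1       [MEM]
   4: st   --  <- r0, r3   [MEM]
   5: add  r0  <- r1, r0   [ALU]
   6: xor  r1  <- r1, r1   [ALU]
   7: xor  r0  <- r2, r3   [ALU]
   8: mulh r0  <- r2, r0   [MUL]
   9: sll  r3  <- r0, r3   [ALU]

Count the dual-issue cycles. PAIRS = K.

PAIRS = 3

t=0 i0:st.MEM ; no-port MEM/MEM
t=1 i1/i2:ld.MEM;sll.ALU ; pair
t=2 i3:ld.MEM ; no-port MEM/MEM
t=3 i4/i5:st.MEM;add.ALU ; pair
t=4 i6/i7:xor.ALU;xor.ALU ; pair
t=5 i8:mulh.MUL ; RAW r0
t=6 i9:sll.ALU ; tail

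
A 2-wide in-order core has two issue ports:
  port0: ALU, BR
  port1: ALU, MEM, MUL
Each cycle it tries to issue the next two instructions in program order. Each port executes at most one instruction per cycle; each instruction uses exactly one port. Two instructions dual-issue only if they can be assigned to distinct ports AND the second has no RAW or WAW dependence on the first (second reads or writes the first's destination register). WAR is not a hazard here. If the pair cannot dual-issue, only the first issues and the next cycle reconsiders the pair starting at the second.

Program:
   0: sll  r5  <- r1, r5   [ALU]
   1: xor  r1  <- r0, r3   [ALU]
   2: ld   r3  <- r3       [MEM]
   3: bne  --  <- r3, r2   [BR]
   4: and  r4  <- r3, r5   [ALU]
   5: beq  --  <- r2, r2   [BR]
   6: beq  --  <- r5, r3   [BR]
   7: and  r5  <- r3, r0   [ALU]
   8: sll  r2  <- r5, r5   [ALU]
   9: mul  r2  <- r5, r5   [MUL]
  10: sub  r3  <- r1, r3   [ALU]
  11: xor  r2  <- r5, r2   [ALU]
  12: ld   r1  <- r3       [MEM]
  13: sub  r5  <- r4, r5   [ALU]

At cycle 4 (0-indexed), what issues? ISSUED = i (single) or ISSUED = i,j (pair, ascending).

ISSUED = 6,7

0. sll.ALU xor.ALU @i0/i1  | 2-wide
1. ld.MEM @i2  | RAW r3
2. bne.BR and.ALU @i3/i4  | 2-wide
3. beq.BR @i5  | no-port BR/BR
4. beq.BR and.ALU @i6/i7  | 2-wide
5. sll.ALU @i8  | WAW r2
6. mul.MUL sub.ALU @i9/i10  | 2-wide
7. xor.ALU ld.MEM @i11/i12  | 2-wide
8. sub.ALU @i13  | tail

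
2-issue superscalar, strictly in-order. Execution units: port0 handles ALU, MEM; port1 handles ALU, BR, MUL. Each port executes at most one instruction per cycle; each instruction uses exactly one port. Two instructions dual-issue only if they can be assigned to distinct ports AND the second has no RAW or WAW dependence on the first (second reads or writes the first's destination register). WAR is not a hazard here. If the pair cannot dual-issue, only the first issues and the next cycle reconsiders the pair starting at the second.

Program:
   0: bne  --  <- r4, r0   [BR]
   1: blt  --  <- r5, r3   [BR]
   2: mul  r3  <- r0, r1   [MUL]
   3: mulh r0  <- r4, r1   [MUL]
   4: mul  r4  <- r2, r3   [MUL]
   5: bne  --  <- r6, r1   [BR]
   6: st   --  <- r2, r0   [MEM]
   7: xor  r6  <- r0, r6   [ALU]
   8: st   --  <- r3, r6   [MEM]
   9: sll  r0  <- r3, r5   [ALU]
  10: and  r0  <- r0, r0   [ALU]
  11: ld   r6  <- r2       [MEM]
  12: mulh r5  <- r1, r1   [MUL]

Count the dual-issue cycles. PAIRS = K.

t=0 i0:bne ; no-port BR/BR
t=1 i1:blt ; no-port BR/MUL
t=2 i2:mul ; no-port MUL/MUL
t=3 i3:mulh ; no-port MUL/MUL
t=4 i4:mul ; no-port MUL/BR
t=5 i5+i6:bne/st ; 2-wide
t=6 i7:xor ; RAW r6
t=7 i8+i9:st/sll ; 2-wide
t=8 i10+i11:and/ld ; 2-wide
t=9 i12:mulh ; tail

PAIRS = 3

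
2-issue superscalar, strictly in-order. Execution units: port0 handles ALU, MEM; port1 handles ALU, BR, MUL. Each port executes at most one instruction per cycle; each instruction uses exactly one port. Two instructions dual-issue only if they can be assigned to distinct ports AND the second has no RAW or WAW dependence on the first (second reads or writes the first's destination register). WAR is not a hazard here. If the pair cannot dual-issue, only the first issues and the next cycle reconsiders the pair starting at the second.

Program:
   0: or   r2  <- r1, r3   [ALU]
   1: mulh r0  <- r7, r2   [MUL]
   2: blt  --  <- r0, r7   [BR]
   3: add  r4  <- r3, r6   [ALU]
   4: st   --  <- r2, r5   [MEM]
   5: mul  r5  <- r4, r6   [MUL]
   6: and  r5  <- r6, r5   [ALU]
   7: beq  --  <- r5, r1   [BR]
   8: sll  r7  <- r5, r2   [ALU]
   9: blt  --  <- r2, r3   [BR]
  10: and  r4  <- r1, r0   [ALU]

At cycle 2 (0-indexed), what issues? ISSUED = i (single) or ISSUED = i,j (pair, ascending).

ISSUED = 2,3

c0: i0 or.ALU  RAW r2
c1: i1 mulh.MUL  no-port MUL/BR
c2: i2+i3 blt.BR+add.ALU  dual
c3: i4+i5 st.MEM+mul.MUL  dual
c4: i6 and.ALU  RAW r5
c5: i7+i8 beq.BR+sll.ALU  dual
c6: i9+i10 blt.BR+and.ALU  dual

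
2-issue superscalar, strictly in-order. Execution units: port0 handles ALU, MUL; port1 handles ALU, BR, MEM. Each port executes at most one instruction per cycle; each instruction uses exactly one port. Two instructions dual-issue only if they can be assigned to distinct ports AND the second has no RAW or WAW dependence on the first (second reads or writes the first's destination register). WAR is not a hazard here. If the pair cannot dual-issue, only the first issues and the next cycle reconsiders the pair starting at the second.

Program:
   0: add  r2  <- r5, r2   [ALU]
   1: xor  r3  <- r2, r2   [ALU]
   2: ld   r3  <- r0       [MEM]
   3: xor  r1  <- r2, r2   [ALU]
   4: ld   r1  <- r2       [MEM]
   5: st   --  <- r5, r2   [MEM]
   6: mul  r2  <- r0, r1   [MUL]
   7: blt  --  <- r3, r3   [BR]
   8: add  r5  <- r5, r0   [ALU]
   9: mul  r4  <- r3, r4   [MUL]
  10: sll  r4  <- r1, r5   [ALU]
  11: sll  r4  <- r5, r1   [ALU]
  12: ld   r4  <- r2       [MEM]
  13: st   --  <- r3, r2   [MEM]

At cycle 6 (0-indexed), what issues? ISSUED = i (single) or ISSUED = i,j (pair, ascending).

ISSUED = 9

[0] i0  add.ALU  -- RAW r2
[1] i1  xor.ALU  -- WAW r3
[2] i2,i3  ld.MEM xor.ALU  -- 2-wide
[3] i4  ld.MEM  -- no-port MEM/MEM
[4] i5,i6  st.MEM mul.MUL  -- 2-wide
[5] i7,i8  blt.BR add.ALU  -- 2-wide
[6] i9  mul.MUL  -- WAW r4
[7] i10  sll.ALU  -- WAW r4
[8] i11  sll.ALU  -- WAW r4
[9] i12  ld.MEM  -- no-port MEM/MEM
[10] i13  st.MEM  -- tail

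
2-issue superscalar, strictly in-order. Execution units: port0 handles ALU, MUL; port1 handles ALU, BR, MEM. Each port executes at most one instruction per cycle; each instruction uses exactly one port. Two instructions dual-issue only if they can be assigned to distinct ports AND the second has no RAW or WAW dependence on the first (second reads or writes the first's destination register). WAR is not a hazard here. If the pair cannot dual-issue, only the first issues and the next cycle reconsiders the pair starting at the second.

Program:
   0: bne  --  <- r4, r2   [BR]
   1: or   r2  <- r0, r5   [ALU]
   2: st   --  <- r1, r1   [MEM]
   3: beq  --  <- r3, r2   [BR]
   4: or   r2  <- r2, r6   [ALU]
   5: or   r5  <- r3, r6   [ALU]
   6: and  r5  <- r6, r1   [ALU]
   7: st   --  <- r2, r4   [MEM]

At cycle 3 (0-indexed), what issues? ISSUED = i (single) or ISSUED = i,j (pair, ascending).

ISSUED = 5

t=0 i0,i1:bne.BR+or.ALU ; 2-wide
t=1 i2:st.MEM ; no-port MEM/BR
t=2 i3,i4:beq.BR+or.ALU ; 2-wide
t=3 i5:or.ALU ; WAW r5
t=4 i6,i7:and.ALU+st.MEM ; 2-wide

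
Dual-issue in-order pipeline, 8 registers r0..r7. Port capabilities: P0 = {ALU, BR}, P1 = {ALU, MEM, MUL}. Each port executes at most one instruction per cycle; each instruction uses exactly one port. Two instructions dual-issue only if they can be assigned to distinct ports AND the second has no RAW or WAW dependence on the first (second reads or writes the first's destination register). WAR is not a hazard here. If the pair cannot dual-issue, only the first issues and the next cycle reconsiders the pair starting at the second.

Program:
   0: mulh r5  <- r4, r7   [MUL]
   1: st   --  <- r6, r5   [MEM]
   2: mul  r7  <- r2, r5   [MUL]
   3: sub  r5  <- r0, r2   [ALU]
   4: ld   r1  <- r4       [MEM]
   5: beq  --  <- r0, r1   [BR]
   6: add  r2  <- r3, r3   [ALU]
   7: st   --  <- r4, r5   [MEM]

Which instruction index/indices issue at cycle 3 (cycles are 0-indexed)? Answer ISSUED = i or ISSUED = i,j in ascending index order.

c0: i0 mulh.MUL  no-port MUL/MEM
c1: i1 st.MEM  no-port MEM/MUL
c2: i2,i3 mul.MUL+sub.ALU  2-wide
c3: i4 ld.MEM  RAW r1
c4: i5,i6 beq.BR+add.ALU  2-wide
c5: i7 st.MEM  tail

ISSUED = 4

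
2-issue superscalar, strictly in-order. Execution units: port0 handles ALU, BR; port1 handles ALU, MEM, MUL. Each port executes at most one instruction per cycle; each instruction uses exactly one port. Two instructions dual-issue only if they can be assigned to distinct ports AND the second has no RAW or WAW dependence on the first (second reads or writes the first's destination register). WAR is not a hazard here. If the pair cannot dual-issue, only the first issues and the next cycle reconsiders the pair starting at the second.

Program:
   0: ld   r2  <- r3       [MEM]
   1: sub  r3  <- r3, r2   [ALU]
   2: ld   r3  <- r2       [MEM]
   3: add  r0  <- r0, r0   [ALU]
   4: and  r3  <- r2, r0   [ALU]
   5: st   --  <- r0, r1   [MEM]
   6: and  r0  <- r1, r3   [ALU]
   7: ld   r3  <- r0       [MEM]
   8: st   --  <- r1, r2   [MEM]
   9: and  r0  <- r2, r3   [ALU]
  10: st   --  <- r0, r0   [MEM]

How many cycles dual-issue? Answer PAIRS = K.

PAIRS = 3

[0] i0  ld  -- RAW r2
[1] i1  sub  -- WAW r3
[2] i2/i3  ld+add  -- 2-wide
[3] i4/i5  and+st  -- 2-wide
[4] i6  and  -- RAW r0
[5] i7  ld  -- no-port MEM/MEM
[6] i8/i9  st+and  -- 2-wide
[7] i10  st  -- tail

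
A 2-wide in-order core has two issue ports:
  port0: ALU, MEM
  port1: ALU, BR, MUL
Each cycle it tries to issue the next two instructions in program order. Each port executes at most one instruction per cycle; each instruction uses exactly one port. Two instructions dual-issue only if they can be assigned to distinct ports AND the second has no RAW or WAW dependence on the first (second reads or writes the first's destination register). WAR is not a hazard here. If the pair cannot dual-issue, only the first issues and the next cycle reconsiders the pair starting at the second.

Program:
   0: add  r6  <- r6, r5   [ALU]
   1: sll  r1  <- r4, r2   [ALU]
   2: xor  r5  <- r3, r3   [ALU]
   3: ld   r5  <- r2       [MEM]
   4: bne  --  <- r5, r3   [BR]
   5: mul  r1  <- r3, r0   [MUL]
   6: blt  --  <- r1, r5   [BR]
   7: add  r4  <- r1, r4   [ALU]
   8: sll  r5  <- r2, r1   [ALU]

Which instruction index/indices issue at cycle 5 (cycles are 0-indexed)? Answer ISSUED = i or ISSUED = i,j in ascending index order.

#0 head=0: add.ALU;sll.ALU i0&i1 pair
#1 head=2: xor.ALU i2 WAW r5
#2 head=3: ld.MEM i3 RAW r5
#3 head=4: bne.BR i4 no-port BR/MUL
#4 head=5: mul.MUL i5 no-port MUL/BR
#5 head=6: blt.BR;add.ALU i6&i7 pair
#6 head=8: sll.ALU i8 tail

ISSUED = 6,7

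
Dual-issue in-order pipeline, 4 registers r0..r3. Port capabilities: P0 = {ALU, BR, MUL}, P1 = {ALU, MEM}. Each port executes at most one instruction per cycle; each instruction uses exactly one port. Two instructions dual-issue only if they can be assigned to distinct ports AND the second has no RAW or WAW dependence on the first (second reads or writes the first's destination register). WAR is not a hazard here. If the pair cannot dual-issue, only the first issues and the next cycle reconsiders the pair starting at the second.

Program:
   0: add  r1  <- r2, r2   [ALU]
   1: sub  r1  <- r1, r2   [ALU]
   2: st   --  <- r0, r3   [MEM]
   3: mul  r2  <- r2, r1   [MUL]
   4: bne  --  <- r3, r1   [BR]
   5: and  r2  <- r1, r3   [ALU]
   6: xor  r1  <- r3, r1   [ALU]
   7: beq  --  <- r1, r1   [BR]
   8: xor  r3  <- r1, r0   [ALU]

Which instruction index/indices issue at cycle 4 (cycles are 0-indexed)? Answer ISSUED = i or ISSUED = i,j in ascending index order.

c0: i0 add  RAW+WAW r1
c1: i1+i2 sub+st  dual
c2: i3 mul  no-port MUL/BR
c3: i4+i5 bne+and  dual
c4: i6 xor  RAW r1
c5: i7+i8 beq+xor  dual

ISSUED = 6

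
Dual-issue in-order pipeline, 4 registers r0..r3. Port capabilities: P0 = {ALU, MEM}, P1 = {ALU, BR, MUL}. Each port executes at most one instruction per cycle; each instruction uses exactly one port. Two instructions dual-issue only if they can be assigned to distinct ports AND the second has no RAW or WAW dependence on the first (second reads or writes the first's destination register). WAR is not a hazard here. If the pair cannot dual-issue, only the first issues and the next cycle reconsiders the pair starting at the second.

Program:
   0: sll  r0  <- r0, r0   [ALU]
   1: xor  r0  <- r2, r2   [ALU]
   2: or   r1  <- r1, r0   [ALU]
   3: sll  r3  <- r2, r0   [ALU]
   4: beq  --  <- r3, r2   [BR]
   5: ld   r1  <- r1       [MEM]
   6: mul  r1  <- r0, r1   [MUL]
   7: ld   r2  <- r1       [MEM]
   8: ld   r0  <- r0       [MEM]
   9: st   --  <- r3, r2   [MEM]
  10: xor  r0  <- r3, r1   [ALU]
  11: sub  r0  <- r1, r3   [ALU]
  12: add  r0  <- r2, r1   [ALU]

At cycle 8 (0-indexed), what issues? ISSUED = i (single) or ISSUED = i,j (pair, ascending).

ISSUED = 11

[0] i0  sll  -- WAW r0
[1] i1  xor  -- RAW r0
[2] i2&i3  or;sll  -- 2-wide
[3] i4&i5  beq;ld  -- 2-wide
[4] i6  mul  -- RAW r1
[5] i7  ld  -- no-port MEM/MEM
[6] i8  ld  -- no-port MEM/MEM
[7] i9&i10  st;xor  -- 2-wide
[8] i11  sub  -- WAW r0
[9] i12  add  -- tail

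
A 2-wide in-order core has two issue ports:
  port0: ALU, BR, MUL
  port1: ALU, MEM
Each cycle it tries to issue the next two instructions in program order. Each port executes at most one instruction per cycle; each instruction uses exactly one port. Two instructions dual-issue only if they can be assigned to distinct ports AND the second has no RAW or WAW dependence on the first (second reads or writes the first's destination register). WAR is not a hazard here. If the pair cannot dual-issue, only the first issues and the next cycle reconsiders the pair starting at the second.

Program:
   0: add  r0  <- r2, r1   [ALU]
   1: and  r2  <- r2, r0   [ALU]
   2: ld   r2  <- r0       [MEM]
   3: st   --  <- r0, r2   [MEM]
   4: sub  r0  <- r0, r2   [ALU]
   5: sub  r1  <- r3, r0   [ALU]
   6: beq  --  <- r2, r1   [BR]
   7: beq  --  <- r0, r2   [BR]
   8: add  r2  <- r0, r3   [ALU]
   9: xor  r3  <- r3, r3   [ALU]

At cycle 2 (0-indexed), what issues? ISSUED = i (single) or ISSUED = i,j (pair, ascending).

t=0 i0:add.ALU ; RAW r0
t=1 i1:and.ALU ; WAW r2
t=2 i2:ld.MEM ; no-port MEM/MEM
t=3 i3,i4:st.MEM;sub.ALU ; dual
t=4 i5:sub.ALU ; RAW r1
t=5 i6:beq.BR ; no-port BR/BR
t=6 i7,i8:beq.BR;add.ALU ; dual
t=7 i9:xor.ALU ; tail

ISSUED = 2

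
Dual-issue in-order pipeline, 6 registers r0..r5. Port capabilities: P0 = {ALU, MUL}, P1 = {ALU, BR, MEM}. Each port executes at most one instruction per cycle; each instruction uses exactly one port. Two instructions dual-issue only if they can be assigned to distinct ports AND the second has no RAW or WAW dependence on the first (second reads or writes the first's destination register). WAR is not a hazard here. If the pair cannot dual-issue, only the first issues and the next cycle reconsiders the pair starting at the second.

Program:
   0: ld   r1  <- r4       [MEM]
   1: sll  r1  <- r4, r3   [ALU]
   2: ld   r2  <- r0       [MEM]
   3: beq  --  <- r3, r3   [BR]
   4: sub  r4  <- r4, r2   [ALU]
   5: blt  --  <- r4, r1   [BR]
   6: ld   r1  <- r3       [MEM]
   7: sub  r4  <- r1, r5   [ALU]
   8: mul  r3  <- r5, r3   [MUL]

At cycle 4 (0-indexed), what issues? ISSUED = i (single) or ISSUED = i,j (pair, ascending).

[0] i0  ld  -- WAW r1
[1] i1/i2  sll ld  -- 2-wide
[2] i3/i4  beq sub  -- 2-wide
[3] i5  blt  -- no-port BR/MEM
[4] i6  ld  -- RAW r1
[5] i7/i8  sub mul  -- 2-wide

ISSUED = 6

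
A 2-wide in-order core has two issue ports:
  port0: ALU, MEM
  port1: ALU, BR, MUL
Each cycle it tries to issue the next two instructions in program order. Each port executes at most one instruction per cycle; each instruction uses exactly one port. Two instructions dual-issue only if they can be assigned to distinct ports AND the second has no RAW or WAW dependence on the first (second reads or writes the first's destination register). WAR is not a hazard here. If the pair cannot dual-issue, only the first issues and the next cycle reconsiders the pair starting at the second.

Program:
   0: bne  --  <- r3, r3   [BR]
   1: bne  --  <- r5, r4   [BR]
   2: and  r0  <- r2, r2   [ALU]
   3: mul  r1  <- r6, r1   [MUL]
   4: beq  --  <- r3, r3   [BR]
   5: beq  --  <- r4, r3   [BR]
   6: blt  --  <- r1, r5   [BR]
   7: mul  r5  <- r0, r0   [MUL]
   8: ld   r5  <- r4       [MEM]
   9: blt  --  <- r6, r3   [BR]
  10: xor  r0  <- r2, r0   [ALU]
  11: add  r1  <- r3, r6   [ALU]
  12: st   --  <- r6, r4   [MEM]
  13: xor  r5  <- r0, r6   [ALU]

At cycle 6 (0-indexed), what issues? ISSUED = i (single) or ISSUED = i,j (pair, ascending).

#0 head=0: bne i0 no-port BR/BR
#1 head=1: bne/and i1+i2 pair
#2 head=3: mul i3 no-port MUL/BR
#3 head=4: beq i4 no-port BR/BR
#4 head=5: beq i5 no-port BR/BR
#5 head=6: blt i6 no-port BR/MUL
#6 head=7: mul i7 WAW r5
#7 head=8: ld/blt i8+i9 pair
#8 head=10: xor/add i10+i11 pair
#9 head=12: st/xor i12+i13 pair

ISSUED = 7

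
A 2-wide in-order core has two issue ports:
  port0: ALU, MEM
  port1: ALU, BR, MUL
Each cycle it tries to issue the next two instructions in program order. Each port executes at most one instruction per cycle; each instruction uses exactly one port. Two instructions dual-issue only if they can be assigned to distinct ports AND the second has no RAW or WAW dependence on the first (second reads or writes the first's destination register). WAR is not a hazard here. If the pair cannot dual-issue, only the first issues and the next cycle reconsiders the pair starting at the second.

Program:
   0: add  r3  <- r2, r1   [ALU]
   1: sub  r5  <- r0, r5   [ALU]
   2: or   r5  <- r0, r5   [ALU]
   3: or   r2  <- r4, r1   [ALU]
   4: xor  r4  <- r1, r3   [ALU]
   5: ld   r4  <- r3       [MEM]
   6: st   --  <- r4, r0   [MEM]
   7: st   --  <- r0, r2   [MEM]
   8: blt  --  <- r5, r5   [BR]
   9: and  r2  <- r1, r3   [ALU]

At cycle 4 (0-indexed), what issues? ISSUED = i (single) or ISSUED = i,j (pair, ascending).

c0: i0+i1 add.ALU sub.ALU  pair
c1: i2+i3 or.ALU or.ALU  pair
c2: i4 xor.ALU  WAW r4
c3: i5 ld.MEM  no-port MEM/MEM
c4: i6 st.MEM  no-port MEM/MEM
c5: i7+i8 st.MEM blt.BR  pair
c6: i9 and.ALU  tail

ISSUED = 6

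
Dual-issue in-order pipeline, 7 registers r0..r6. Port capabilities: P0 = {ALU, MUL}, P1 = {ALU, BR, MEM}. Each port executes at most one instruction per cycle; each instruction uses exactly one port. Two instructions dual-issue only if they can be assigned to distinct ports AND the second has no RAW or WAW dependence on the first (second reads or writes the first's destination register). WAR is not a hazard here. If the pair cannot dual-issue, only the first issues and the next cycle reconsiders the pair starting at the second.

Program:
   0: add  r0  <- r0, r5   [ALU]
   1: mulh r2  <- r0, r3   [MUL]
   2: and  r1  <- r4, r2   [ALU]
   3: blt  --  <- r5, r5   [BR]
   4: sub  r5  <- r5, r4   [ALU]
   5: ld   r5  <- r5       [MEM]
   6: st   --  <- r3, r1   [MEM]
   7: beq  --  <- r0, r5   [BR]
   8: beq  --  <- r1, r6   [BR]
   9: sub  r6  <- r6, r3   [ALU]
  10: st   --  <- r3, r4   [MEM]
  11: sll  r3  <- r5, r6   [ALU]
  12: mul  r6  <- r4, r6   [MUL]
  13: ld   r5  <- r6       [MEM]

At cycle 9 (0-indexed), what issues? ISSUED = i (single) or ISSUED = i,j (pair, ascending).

ISSUED = 12

#0 head=0: add i0 RAW r0
#1 head=1: mulh i1 RAW r2
#2 head=2: and/blt i2&i3 pair
#3 head=4: sub i4 RAW+WAW r5
#4 head=5: ld i5 no-port MEM/MEM
#5 head=6: st i6 no-port MEM/BR
#6 head=7: beq i7 no-port BR/BR
#7 head=8: beq/sub i8&i9 pair
#8 head=10: st/sll i10&i11 pair
#9 head=12: mul i12 RAW r6
#10 head=13: ld i13 tail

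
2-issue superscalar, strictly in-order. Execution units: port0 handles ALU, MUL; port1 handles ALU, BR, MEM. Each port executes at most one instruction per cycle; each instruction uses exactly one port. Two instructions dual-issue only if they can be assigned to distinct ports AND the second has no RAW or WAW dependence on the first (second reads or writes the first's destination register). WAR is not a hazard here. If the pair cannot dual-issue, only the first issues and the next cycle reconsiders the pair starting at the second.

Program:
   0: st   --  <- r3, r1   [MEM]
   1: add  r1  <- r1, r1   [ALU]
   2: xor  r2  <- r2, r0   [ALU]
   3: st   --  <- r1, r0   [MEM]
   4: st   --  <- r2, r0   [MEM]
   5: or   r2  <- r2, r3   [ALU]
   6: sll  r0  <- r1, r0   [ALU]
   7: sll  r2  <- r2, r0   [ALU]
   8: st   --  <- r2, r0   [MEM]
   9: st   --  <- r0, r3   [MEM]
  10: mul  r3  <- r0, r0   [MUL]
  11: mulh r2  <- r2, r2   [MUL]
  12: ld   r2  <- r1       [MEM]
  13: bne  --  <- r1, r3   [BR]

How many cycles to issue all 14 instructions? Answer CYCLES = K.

  cy0 -> i0/i1 (st+add) dual
  cy1 -> i2/i3 (xor+st) dual
  cy2 -> i4/i5 (st+or) dual
  cy3 -> i6 (sll) RAW r0
  cy4 -> i7 (sll) RAW r2
  cy5 -> i8 (st) no-port MEM/MEM
  cy6 -> i9/i10 (st+mul) dual
  cy7 -> i11 (mulh) WAW r2
  cy8 -> i12 (ld) no-port MEM/BR
  cy9 -> i13 (bne) tail

CYCLES = 10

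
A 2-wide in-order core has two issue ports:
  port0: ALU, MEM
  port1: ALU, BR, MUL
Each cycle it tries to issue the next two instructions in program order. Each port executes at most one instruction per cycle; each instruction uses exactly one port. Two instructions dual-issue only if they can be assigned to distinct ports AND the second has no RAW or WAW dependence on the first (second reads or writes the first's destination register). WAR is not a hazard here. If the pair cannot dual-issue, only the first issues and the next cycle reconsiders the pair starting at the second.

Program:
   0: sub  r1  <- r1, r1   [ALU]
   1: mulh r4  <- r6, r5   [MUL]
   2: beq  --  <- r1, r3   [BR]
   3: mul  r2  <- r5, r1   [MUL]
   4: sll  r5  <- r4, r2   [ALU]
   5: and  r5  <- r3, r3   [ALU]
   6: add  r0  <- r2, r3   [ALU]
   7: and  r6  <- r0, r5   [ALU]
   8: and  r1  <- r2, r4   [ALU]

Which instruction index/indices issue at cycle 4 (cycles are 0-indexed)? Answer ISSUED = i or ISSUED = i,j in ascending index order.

t=0 i0&i1:sub/mulh ; dual
t=1 i2:beq ; no-port BR/MUL
t=2 i3:mul ; RAW r2
t=3 i4:sll ; WAW r5
t=4 i5&i6:and/add ; dual
t=5 i7&i8:and/and ; dual

ISSUED = 5,6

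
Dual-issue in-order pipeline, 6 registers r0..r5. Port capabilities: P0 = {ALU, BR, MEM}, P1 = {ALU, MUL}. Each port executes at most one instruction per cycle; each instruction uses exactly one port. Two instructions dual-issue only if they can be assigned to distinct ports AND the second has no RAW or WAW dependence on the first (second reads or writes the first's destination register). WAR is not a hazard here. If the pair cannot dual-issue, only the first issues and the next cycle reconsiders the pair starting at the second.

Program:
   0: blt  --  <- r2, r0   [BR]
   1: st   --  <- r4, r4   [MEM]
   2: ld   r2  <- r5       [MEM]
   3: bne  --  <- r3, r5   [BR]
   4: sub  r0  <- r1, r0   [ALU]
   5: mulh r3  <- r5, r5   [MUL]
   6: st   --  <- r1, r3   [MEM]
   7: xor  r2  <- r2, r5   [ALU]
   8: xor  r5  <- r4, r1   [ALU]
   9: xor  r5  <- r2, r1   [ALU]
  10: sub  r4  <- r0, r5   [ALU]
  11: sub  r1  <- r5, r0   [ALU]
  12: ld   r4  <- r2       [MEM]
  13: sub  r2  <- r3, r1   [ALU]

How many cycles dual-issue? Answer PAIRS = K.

PAIRS = 4

#0 head=0: blt i0 no-port BR/MEM
#1 head=1: st i1 no-port MEM/MEM
#2 head=2: ld i2 no-port MEM/BR
#3 head=3: bne+sub i3&i4 dual
#4 head=5: mulh i5 RAW r3
#5 head=6: st+xor i6&i7 dual
#6 head=8: xor i8 WAW r5
#7 head=9: xor i9 RAW r5
#8 head=10: sub+sub i10&i11 dual
#9 head=12: ld+sub i12&i13 dual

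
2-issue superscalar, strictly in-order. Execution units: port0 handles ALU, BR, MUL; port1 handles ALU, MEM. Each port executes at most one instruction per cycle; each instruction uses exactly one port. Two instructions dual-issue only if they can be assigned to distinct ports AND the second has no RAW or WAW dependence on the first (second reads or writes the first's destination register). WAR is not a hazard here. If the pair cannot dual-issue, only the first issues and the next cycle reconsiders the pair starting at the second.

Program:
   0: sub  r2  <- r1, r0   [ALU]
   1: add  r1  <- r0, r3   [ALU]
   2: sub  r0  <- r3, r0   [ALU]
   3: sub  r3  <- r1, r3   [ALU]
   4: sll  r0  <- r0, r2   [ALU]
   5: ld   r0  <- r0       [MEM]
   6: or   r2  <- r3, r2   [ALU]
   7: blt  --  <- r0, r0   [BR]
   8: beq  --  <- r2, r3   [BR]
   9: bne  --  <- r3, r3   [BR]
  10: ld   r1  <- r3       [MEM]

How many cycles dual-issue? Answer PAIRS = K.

t=0 i0&i1:sub add ; 2-wide
t=1 i2&i3:sub sub ; 2-wide
t=2 i4:sll ; RAW+WAW r0
t=3 i5&i6:ld or ; 2-wide
t=4 i7:blt ; no-port BR/BR
t=5 i8:beq ; no-port BR/BR
t=6 i9&i10:bne ld ; 2-wide

PAIRS = 4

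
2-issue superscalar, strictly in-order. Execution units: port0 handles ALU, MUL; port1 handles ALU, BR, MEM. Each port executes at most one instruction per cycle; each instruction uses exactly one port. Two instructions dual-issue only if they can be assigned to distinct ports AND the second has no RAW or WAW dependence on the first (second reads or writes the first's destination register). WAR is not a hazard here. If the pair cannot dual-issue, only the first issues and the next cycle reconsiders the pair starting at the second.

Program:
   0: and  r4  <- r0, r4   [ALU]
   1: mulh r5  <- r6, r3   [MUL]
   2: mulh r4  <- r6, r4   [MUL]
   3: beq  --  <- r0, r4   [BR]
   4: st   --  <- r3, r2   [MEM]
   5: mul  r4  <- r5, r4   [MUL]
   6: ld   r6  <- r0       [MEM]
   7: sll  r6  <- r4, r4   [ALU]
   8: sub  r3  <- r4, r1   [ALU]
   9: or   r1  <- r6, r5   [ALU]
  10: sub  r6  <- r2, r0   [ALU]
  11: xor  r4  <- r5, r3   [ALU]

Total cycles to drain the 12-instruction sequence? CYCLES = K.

#0 head=0: and.ALU+mulh.MUL i0&i1 dual
#1 head=2: mulh.MUL i2 RAW r4
#2 head=3: beq.BR i3 no-port BR/MEM
#3 head=4: st.MEM+mul.MUL i4&i5 dual
#4 head=6: ld.MEM i6 WAW r6
#5 head=7: sll.ALU+sub.ALU i7&i8 dual
#6 head=9: or.ALU+sub.ALU i9&i10 dual
#7 head=11: xor.ALU i11 tail

CYCLES = 8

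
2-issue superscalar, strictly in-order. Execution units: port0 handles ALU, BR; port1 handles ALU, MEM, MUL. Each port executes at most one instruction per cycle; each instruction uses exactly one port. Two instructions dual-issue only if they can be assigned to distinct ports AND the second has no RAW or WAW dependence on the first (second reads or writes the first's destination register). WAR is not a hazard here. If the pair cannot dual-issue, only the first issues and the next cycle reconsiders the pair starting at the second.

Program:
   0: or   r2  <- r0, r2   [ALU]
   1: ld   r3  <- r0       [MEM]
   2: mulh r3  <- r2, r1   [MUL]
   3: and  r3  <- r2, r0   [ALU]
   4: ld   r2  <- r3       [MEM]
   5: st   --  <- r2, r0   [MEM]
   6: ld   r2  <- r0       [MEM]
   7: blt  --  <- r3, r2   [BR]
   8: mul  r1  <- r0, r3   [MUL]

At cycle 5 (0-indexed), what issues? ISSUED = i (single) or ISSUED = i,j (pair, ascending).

#0 head=0: or.ALU ld.MEM i0&i1 dual
#1 head=2: mulh.MUL i2 WAW r3
#2 head=3: and.ALU i3 RAW r3
#3 head=4: ld.MEM i4 no-port MEM/MEM
#4 head=5: st.MEM i5 no-port MEM/MEM
#5 head=6: ld.MEM i6 RAW r2
#6 head=7: blt.BR mul.MUL i7&i8 dual

ISSUED = 6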